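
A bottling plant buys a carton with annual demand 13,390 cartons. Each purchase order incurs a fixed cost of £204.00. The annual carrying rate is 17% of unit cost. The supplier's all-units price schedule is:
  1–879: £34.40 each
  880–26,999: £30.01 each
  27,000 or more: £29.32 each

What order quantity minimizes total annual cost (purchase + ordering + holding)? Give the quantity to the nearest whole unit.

Q* ≈ 1,035 cartons

Holding cost per unit per year at price C is H = 0.17·C.
Evaluate total cost at each tier's feasible EOQ or, if the EOQ is below the tier, at the tier's minimum quantity.
Tier 1 (£34.40): EOQ = 966.5 exceeds tier's upper bound 879, so this tier is dominated.
EOQ at £30.01 = 1034.8 (feasible in tier 2): TC = 13,390×£30.01 + (13,390/1034.8)×204 + (1034.8/2)×0.17×£30.01 = £407,113.22.
EOQ at £29.32 = 1046.9 < 27000, so use break Q=27000: TC = 13,390×£29.32 + (13,390/27000.0)×204 + (27000.0/2)×0.17×£29.32 = £459,985.37.
Lowest total cost is £407,113.22 at Q = 1034.8.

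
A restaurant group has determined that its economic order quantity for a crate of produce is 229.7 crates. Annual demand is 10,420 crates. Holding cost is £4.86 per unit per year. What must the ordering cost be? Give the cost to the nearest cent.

Invert the EOQ relation Q*² = 2DS/H.
From Q* = √(2DS/H): S = Q*²H / (2D) = 229.7² × 4.86 / (2 × 10,420) = 12.3044.

S ≈ £12.30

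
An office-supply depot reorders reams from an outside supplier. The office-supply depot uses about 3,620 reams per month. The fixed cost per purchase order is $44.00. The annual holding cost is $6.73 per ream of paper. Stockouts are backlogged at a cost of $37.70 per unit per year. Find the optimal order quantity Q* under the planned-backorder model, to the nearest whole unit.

Annual demand D = 3,620 × 12 = 43,440.
With planned backorders, Q* = √(2DS/H) · √((H+B)/B).
√(2DS/H) = √(2 × 43,440 × 44 / 6.73) = 753.666.
√((H+B)/B) = √((6.73+37.7)/37.7) = 1.0856.
Q* ≈ 818.175.

Q* ≈ 818 reams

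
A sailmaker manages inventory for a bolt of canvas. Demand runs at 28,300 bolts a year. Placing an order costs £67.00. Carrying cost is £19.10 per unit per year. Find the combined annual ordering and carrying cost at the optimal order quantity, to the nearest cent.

TC* ≈ £8,510.64

The optimal lot size = √(2DS/H) = √(2 × 28,300 × 67 / 19.1) ≈ 445.58.
At Q*, ordering cost (D/Q*)S equals holding cost (Q*/2)H, each = √(DSH/2).
Minimum total = √(2DSH) = √(2 × 28,300 × 67 × 19.1) ≈ 8510.642.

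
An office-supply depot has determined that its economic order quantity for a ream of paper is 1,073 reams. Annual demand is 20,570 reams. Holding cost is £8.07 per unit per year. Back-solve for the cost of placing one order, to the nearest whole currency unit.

S ≈ £226

The basic EOQ model gives Q* = √(2DS/H); rearrange for the unknown.
From Q* = √(2DS/H): S = Q*²H / (2D) = 1,073² × 8.07 / (2 × 20,570) = 225.8441.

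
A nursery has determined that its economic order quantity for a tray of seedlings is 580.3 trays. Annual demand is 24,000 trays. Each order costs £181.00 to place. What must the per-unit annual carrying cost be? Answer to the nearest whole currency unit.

H ≈ £26

The basic EOQ model gives Q* = √(2DS/H); rearrange for the unknown.
From Q* = √(2DS/H): H = 2DS / Q*² = 2 × 24,000 × 181 / 580.3² = 25.7997.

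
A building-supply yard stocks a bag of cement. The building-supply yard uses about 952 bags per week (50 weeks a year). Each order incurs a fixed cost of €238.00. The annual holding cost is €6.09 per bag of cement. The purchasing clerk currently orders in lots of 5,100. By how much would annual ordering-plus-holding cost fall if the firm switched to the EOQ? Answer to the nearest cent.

Extra cost ≈ €6,004.14 per year

Annual demand D = 952 × 50 = 47,600.
EOQ = √(2DS/H) = √(2 × 47,600 × 238 / 6.09) ≈ 1928.85.
Cost at Q* = (D/Q*)S + (Q*/2)H = √(2DSH) ≈ €11,746.69.
Cost at Q = 5,100: (47,600/5,100)×238 + (5,100/2)×6.09 = €2,221.33 + €15,529.50 = €17,750.83.
Excess = €17,750.83 − €11,746.69 = €6,004.14.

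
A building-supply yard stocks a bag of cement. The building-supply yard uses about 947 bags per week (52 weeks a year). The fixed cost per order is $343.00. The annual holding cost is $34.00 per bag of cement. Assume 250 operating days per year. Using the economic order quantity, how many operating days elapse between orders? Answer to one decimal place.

T ≈ 5.1 days

Annual demand D = 947 × 52 = 49,244.
EOQ = √(2DS/H) = √(2 × 49,244 × 343 / 34) ≈ 996.78.
Cycle time = Q*/D × 250 = 996.78 / 49,244 × 250 ≈ 5.060 days.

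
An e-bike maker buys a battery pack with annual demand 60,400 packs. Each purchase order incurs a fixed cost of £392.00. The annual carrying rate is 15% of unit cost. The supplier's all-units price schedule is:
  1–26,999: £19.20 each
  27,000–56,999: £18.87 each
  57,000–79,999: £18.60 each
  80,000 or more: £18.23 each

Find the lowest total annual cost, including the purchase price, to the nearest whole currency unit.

Holding cost per unit per year at price C is H = 0.15·C.
Evaluate total cost at each tier's feasible EOQ or, if the EOQ is below the tier, at the tier's minimum quantity.
EOQ at £19.20 = 4054.9 (feasible in tier 1): TC = 60,400×£19.20 + (60,400/4054.9)×392 + (4054.9/2)×0.15×£19.20 = £1,171,358.11.
EOQ at £18.87 = 4090.2 < 27000, so use break Q=27000: TC = 60,400×£18.87 + (60,400/27000.0)×392 + (27000.0/2)×0.15×£18.87 = £1,178,836.67.
EOQ at £18.60 = 4119.8 < 57000, so use break Q=57000: TC = 60,400×£18.60 + (60,400/57000.0)×392 + (57000.0/2)×0.15×£18.60 = £1,203,370.38.
EOQ at £18.23 = 4161.4 < 80000, so use break Q=80000: TC = 60,400×£18.23 + (60,400/80000.0)×392 + (80000.0/2)×0.15×£18.23 = £1,210,767.96.
Lowest total cost among the candidates is at Q = 4054.9.

TC* ≈ £1,171,358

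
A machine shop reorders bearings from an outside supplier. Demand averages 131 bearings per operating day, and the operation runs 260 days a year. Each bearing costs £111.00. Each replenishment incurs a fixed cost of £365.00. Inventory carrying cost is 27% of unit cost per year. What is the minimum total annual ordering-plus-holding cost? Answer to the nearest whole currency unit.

TC* ≈ £27,298

Annual demand D = 131 × 260 = 34,060.
Holding cost H = 0.27 × £111.00 = £29.9700 per unit per year.
Q* = √(2DS/H) = √(2 × 34,060 × 365 / 29.97) ≈ 910.84.
At Q*, ordering cost (D/Q*)S equals holding cost (Q*/2)H, each = √(DSH/2).
Minimum total = √(2DSH) = √(2 × 34,060 × 365 × 29.97) ≈ 27297.767.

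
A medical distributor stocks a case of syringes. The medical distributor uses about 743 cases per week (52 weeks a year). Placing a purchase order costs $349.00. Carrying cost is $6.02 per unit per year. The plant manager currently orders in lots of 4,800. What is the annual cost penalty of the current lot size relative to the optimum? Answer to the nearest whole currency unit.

Annual demand D = 743 × 52 = 38,636.
EOQ = √(2DS/H) = √(2 × 38,636 × 349 / 6.02) ≈ 2116.54.
Cost at Q* = (D/Q*)S + (Q*/2)H = √(2DSH) ≈ $12,741.54.
Cost at Q = 4,800: (38,636/4,800)×349 + (4,800/2)×6.02 = $2,809.16 + $14,448.00 = $17,257.16.
Excess = $17,257.16 − $12,741.54 = $4,515.62.

Extra cost ≈ $4,516 per year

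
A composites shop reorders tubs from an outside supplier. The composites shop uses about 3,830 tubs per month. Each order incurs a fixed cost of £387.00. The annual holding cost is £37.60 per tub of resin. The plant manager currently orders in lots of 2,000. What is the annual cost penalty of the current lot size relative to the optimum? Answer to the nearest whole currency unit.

Extra cost ≈ £9,921 per year

Annual demand D = 3,830 × 12 = 45,960.
EOQ = √(2DS/H) = √(2 × 45,960 × 387 / 37.6) ≈ 972.67.
Cost at Q* = (D/Q*)S + (Q*/2)H = √(2DSH) ≈ £36,572.48.
Cost at Q = 2,000: (45,960/2,000)×387 + (2,000/2)×37.6 = £8,893.26 + £37,600.00 = £46,493.26.
Excess = £46,493.26 − £36,572.48 = £9,920.78.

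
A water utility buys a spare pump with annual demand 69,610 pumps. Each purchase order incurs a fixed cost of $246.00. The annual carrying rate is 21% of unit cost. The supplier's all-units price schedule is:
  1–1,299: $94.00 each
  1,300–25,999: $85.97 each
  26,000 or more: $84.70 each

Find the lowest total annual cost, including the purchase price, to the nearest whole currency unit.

TC* ≈ $6,009,237

Holding cost per unit per year at price C is H = 0.21·C.
Evaluate total cost at each tier's feasible EOQ or, if the EOQ is below the tier, at the tier's minimum quantity.
Tier 1 ($94.00): EOQ = 1317.2 exceeds tier's upper bound 1299, so this tier is dominated.
EOQ at $85.97 = 1377.3 (feasible in tier 2): TC = 69,610×$85.97 + (69,610/1377.3)×246 + (1377.3/2)×0.21×$85.97 = $6,009,237.45.
EOQ at $84.70 = 1387.6 < 26000, so use break Q=26000: TC = 69,610×$84.70 + (69,610/26000.0)×246 + (26000.0/2)×0.21×$84.70 = $6,127,856.62.
Lowest total cost among the candidates is at Q = 1377.3.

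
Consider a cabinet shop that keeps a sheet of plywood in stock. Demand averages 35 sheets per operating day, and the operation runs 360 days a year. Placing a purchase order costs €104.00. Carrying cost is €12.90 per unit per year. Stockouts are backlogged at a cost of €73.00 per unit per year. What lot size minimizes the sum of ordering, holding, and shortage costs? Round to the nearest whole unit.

Q* ≈ 489 sheets

Annual demand D = 35 × 360 = 12,600.
With planned backorders, Q* = √(2DS/H) · √((H+B)/B).
√(2DS/H) = √(2 × 12,600 × 104 / 12.9) = 450.736.
√((H+B)/B) = √((12.9+73)/73) = 1.0848.
Q* ≈ 488.942.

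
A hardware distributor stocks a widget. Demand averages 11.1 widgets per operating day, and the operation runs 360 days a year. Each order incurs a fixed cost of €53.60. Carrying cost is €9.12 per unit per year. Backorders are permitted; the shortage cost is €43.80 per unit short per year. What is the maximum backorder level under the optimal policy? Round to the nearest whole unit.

S* ≈ 41 widgets

Annual demand D = 11.1 × 360 = 3,996.
With planned backorders, Q* = √(2DS/H) · √((H+B)/B).
√(2DS/H) = √(2 × 3,996 × 53.6 / 9.12) = 216.727.
√((H+B)/B) = √((9.12+43.8)/43.8) = 1.0992.
Q* ≈ 238.224.
S* = Q* · H/(H+B) = 238.224 × 9.12/52.92 ≈ 41.054.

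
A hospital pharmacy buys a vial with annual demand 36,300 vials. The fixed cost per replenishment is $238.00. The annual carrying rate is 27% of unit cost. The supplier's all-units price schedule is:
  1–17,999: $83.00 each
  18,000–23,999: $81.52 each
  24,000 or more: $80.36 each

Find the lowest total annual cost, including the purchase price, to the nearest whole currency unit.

TC* ≈ $3,032,578

Holding cost per unit per year at price C is H = 0.27·C.
Evaluate total cost at each tier's feasible EOQ or, if the EOQ is below the tier, at the tier's minimum quantity.
EOQ at $83.00 = 878.1 (feasible in tier 1): TC = 36,300×$83.00 + (36,300/878.1)×238 + (878.1/2)×0.27×$83.00 = $3,032,577.85.
EOQ at $81.52 = 886.0 < 18000, so use break Q=18000: TC = 36,300×$81.52 + (36,300/18000.0)×238 + (18000.0/2)×0.27×$81.52 = $3,157,749.57.
EOQ at $80.36 = 892.4 < 24000, so use break Q=24000: TC = 36,300×$80.36 + (36,300/24000.0)×238 + (24000.0/2)×0.27×$80.36 = $3,177,794.38.
Lowest total cost among the candidates is at Q = 878.1.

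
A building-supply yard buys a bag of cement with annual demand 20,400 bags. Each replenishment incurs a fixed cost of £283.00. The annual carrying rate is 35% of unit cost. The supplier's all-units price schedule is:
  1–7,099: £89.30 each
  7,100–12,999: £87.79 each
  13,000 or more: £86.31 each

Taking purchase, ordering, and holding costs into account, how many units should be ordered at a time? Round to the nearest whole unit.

Holding cost per unit per year at price C is H = 0.35·C.
For each price level, check whether its EOQ is feasible; otherwise the best quantity at that price is the breakpoint.
EOQ at £89.30 = 607.8 (feasible in tier 1): TC = 20,400×£89.30 + (20,400/607.8)×283 + (607.8/2)×0.35×£89.30 = £1,840,716.91.
EOQ at £87.79 = 613.0 < 7100, so use break Q=7100: TC = 20,400×£87.79 + (20,400/7100.0)×283 + (7100.0/2)×0.35×£87.79 = £1,900,808.20.
EOQ at £86.31 = 618.2 < 13000, so use break Q=13000: TC = 20,400×£86.31 + (20,400/13000.0)×283 + (13000.0/2)×0.35×£86.31 = £1,957,523.34.
Lowest total cost is £1,840,716.91 at Q = 607.8.

Q* ≈ 608 bags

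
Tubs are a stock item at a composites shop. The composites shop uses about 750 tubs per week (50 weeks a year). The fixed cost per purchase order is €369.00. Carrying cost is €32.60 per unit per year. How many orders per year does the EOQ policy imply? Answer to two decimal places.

N ≈ 40.70 orders per year

Annual demand D = 750 × 50 = 37,500.
Q* = √(2DS/H) = √(2 × 37,500 × 369 / 32.6) ≈ 921.37.
Orders per year = D / Q* = 37,500 / 921.37 ≈ 40.700.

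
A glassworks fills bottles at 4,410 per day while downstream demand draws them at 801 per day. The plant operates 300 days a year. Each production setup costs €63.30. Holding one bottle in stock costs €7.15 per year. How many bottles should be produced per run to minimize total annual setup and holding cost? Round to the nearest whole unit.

Annual demand D = 801 × 300 = 240,300.
Production build-up factor (1 − d/p) = 1 − 801/4,410 = 0.8184.
Q* = √(2DS / (H(1 − d/p))) = √(2 × 240,300 × 63.3 / (7.15 × 0.8184)).
= √(30,421,980 / 5.8513) ≈ 2280.167.

Q* ≈ 2,280 bottles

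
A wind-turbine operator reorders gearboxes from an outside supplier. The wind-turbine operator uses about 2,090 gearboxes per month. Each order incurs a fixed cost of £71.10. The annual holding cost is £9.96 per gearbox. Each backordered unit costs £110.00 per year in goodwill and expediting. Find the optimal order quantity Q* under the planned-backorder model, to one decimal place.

Q* ≈ 624.9 gearboxes

Annual demand D = 2,090 × 12 = 25,080.
With planned backorders, Q* = √(2DS/H) · √((H+B)/B).
√(2DS/H) = √(2 × 25,080 × 71.1 / 9.96) = 598.389.
√((H+B)/B) = √((9.96+110)/110) = 1.0443.
Q* ≈ 624.893.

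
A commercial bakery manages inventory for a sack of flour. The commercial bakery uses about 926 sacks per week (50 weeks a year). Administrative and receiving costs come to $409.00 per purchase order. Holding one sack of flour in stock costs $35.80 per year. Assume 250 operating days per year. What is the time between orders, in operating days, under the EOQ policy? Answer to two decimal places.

T ≈ 5.55 days

Annual demand D = 926 × 50 = 46,300.
Q* = √(2DS/H) = √(2 × 46,300 × 409 / 35.8) ≈ 1028.55.
Cycle time = Q*/D × 250 = 1028.55 / 46,300 × 250 ≈ 5.554 days.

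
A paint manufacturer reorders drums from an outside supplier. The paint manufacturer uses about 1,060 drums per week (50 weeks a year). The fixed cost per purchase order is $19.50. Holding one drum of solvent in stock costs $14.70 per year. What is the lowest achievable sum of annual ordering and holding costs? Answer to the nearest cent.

Annual demand D = 1,060 × 50 = 53,000.
The optimal lot size = √(2DS/H) = √(2 × 53,000 × 19.5 / 14.7) ≈ 374.98.
At the optimum the two cost components are equal, so total cost = 2·(Q*/2)H = Q*·H.
Minimum total = √(2DSH) = √(2 × 53,000 × 19.5 × 14.7) ≈ 5512.250.

TC* ≈ $5,512.25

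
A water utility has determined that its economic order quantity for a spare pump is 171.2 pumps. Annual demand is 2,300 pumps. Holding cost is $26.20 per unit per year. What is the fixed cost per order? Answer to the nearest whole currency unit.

The basic EOQ model gives Q* = √(2DS/H); rearrange for the unknown.
From Q* = √(2DS/H): S = Q*²H / (2D) = 171.2² × 26.2 / (2 × 2,300) = 166.9364.

S ≈ $167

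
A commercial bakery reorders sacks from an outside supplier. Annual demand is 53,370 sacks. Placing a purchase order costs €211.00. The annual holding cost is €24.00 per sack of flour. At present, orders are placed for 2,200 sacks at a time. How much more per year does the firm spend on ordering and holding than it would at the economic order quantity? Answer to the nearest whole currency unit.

Extra cost ≈ €8,269 per year

EOQ = √(2DS/H) = √(2 × 53,370 × 211 / 24) ≈ 968.72.
Cost at Q* = (D/Q*)S + (Q*/2)H = √(2DSH) ≈ €23,249.33.
Cost at Q = 2,200: (53,370/2,200)×211 + (2,200/2)×24 = €5,118.67 + €26,400.00 = €31,518.67.
Excess = €31,518.67 − €23,249.33 = €8,269.34.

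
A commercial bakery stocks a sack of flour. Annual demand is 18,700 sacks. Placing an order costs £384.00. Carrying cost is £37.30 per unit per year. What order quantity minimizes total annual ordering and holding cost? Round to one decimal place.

Q* ≈ 620.5 sacks

EOQ = √(2DS / H) = √(2 × 18,700 × 384 / 37.3).
= √(14,361,600 / 37.3) = √385,029.4906 ≈ 620.507.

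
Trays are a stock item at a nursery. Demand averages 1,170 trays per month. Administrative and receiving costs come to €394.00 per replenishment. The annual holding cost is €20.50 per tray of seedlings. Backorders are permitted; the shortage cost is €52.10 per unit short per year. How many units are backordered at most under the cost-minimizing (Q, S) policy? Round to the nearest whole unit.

Annual demand D = 1,170 × 12 = 14,040.
With planned backorders, Q* = √(2DS/H) · √((H+B)/B).
√(2DS/H) = √(2 × 14,040 × 394 / 20.5) = 734.632.
√((H+B)/B) = √((20.5+52.1)/52.1) = 1.1805.
Q* ≈ 867.200.
S* = Q* · H/(H+B) = 867.200 × 20.5/72.6 ≈ 244.870.

S* ≈ 245 trays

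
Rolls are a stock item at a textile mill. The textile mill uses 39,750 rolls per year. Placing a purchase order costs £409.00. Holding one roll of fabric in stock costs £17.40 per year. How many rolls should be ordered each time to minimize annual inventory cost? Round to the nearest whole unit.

Q* ≈ 1,367 rolls

EOQ = √(2DS / H) = √(2 × 39,750 × 409 / 17.4).
= √(32,515,500 / 17.4) = √1,868,706.8966 ≈ 1367.007.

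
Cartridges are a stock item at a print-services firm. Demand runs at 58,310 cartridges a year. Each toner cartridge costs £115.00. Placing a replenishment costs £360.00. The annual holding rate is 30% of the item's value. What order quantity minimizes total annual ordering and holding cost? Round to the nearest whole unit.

Q* ≈ 1,103 cartridges

Holding cost H = 0.30 × £115.00 = £34.5000 per unit per year.
EOQ = √(2DS / H) = √(2 × 58,310 × 360 / 34.5).
= √(41,983,200 / 34.5) = √1,216,904.3478 ≈ 1103.134.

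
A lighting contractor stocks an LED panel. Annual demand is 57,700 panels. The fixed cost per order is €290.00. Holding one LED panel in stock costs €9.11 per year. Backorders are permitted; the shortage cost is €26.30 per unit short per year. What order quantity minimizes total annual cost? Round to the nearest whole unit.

With planned backorders, Q* = √(2DS/H) · √((H+B)/B).
√(2DS/H) = √(2 × 57,700 × 290 / 9.11) = 1916.650.
√((H+B)/B) = √((9.11+26.3)/26.3) = 1.1603.
Q* ≈ 2223.964.

Q* ≈ 2,224 panels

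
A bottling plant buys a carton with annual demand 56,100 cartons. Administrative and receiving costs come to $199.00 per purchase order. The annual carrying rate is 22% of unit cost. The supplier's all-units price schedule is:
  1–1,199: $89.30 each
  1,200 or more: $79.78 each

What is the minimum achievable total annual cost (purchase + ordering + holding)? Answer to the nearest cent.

Holding cost per unit per year at price C is H = 0.22·C.
Candidates are each tier's EOQ (if it falls in that tier) and each price-break quantity.
EOQ at $89.30 = 1066.1 (feasible in tier 1): TC = 56,100×$89.30 + (56,100/1066.1)×199 + (1066.1/2)×0.22×$89.30 = $5,030,674.02.
EOQ at $79.78 = 1127.9 < 1200, so use break Q=1200: TC = 56,100×$79.78 + (56,100/1200.0)×199 + (1200.0/2)×0.22×$79.78 = $4,495,492.21.
Lowest total cost among the candidates is at Q = 1200.0.

TC* ≈ $4,495,492.21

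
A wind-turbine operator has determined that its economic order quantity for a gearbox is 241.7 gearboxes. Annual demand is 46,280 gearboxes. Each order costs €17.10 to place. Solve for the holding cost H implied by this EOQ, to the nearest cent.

The basic EOQ model gives Q* = √(2DS/H); rearrange for the unknown.
From Q* = √(2DS/H): H = 2DS / Q*² = 2 × 46,280 × 17.1 / 241.7² = 27.0936.

H ≈ €27.09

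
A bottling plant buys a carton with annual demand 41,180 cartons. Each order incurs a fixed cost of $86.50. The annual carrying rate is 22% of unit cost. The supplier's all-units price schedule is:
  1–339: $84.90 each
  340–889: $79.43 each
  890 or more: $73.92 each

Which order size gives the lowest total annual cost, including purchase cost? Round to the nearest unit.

Holding cost per unit per year at price C is H = 0.22·C.
Candidates are each tier's EOQ (if it falls in that tier) and each price-break quantity.
Tier 1 ($84.90): EOQ = 617.6 exceeds tier's upper bound 339, so this tier is dominated.
EOQ at $79.43 = 638.5 (feasible in tier 2): TC = 41,180×$79.43 + (41,180/638.5)×86.5 + (638.5/2)×0.22×$79.43 = $3,282,084.98.
EOQ at $73.92 = 661.9 < 890, so use break Q=890: TC = 41,180×$73.92 + (41,180/890.0)×86.5 + (890.0/2)×0.22×$73.92 = $3,055,264.69.
Lowest total cost is $3,055,264.69 at Q = 890.0.

Q* ≈ 890 cartons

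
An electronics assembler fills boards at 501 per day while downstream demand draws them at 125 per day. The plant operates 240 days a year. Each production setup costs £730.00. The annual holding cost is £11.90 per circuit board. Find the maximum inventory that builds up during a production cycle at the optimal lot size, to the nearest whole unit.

I_max ≈ 1,662 boards

Annual demand D = 125 × 240 = 30,000.
Production build-up factor (1 − d/p) = 1 − 125/501 = 0.7505.
Q* = √(2DS / (H(1 − d/p))) = √(2 × 30,000 × 730 / (11.9 × 0.7505)).
= √(43,800,000 / 8.9309) ≈ 2214.565.
Maximum inventory = Q*(1 − d/p) = 2214.565 × 0.7505 ≈ 1662.029.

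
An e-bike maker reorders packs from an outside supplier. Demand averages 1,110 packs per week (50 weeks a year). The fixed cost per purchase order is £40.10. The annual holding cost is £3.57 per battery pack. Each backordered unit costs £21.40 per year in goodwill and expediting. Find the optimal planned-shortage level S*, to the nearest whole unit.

S* ≈ 172 packs

Annual demand D = 1,110 × 50 = 55,500.
With planned backorders, Q* = √(2DS/H) · √((H+B)/B).
√(2DS/H) = √(2 × 55,500 × 40.1 / 3.57) = 1116.605.
√((H+B)/B) = √((3.57+21.4)/21.4) = 1.0802.
Q* ≈ 1206.152.
S* = Q* · H/(H+B) = 1206.152 × 3.57/24.97 ≈ 172.445.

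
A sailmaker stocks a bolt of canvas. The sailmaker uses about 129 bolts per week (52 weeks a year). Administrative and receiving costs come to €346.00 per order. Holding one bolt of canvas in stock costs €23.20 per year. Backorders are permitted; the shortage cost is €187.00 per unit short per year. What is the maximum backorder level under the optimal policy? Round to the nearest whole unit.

Annual demand D = 129 × 52 = 6,708.
With planned backorders, Q* = √(2DS/H) · √((H+B)/B).
√(2DS/H) = √(2 × 6,708 × 346 / 23.2) = 447.307.
√((H+B)/B) = √((23.2+187)/187) = 1.0602.
Q* ≈ 474.243.
S* = Q* · H/(H+B) = 474.243 × 23.2/210.2 ≈ 52.343.

S* ≈ 52 bolts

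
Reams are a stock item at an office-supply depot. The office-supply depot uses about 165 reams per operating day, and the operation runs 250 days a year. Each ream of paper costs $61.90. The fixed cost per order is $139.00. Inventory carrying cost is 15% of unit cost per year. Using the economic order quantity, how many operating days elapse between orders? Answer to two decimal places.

T ≈ 6.74 days

Annual demand D = 165 × 250 = 41,250.
Holding cost H = 0.15 × $61.90 = $9.2850 per unit per year.
EOQ = √(2DS/H) = √(2 × 41,250 × 139 / 9.285) ≈ 1111.33.
Cycle time = Q*/D × 250 = 1111.33 / 41,250 × 250 ≈ 6.735 days.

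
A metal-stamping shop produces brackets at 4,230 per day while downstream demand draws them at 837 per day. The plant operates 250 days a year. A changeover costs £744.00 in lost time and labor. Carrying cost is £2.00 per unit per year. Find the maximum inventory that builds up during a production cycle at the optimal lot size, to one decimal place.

Annual demand D = 837 × 250 = 209,250.
Production build-up factor (1 − d/p) = 1 − 837/4,230 = 0.8021.
Q* = √(2DS / (H(1 − d/p))) = √(2 × 209,250 × 744 / (2 × 0.8021)).
= √(311,364,000 / 1.6043) ≈ 13931.486.
Maximum inventory = Q*(1 − d/p) = 13931.486 × 0.8021 ≈ 11174.831.

I_max ≈ 11,174.8 brackets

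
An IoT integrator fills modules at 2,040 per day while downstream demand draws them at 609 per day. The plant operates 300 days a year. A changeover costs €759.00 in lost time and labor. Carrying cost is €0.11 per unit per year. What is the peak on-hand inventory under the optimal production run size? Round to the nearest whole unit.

I_max ≈ 42,055 modules

Annual demand D = 609 × 300 = 182,700.
Production build-up factor (1 − d/p) = 1 − 609/2,040 = 0.7015.
Q* = √(2DS / (H(1 − d/p))) = √(2 × 182,700 × 759 / (0.11 × 0.7015)).
= √(277,338,600 / 0.0772) ≈ 59952.056.
Maximum inventory = Q*(1 − d/p) = 59952.056 × 0.7015 ≈ 42054.604.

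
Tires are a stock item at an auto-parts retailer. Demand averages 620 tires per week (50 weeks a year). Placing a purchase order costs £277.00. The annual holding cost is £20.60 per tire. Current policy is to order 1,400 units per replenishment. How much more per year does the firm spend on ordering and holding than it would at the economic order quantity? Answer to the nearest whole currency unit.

Annual demand D = 620 × 50 = 31,000.
EOQ = √(2DS/H) = √(2 × 31,000 × 277 / 20.6) ≈ 913.07.
Cost at Q* = (D/Q*)S + (Q*/2)H = √(2DSH) ≈ £18,809.16.
Cost at Q = 1,400: (31,000/1,400)×277 + (1,400/2)×20.6 = £6,133.57 + £14,420.00 = £20,553.57.
Excess = £20,553.57 − £18,809.16 = £1,744.41.

Extra cost ≈ £1,744 per year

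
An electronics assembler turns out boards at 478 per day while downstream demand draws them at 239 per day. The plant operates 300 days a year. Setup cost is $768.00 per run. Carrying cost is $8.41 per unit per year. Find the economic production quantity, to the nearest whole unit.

Annual demand D = 239 × 300 = 71,700.
Production build-up factor (1 − d/p) = 1 − 239/478 = 0.5000.
Q* = √(2DS / (H(1 − d/p))) = √(2 × 71,700 × 768 / (8.41 × 0.5000)).
= √(110,131,200 / 4.205) ≈ 5117.669.

Q* ≈ 5,118 boards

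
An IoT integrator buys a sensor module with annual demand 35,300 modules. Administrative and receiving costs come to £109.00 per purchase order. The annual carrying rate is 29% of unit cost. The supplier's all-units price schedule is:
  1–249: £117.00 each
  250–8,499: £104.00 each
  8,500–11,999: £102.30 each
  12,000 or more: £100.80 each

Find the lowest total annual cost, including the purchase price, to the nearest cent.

TC* ≈ £3,686,434.61

Holding cost per unit per year at price C is H = 0.29·C.
Evaluate total cost at each tier's feasible EOQ or, if the EOQ is below the tier, at the tier's minimum quantity.
Tier 1 (£117.00): EOQ = 476.2 exceeds tier's upper bound 249, so this tier is dominated.
EOQ at £104.00 = 505.1 (feasible in tier 2): TC = 35,300×£104.00 + (35,300/505.1)×109 + (505.1/2)×0.29×£104.00 = £3,686,434.61.
EOQ at £102.30 = 509.3 < 8500, so use break Q=8500: TC = 35,300×£102.30 + (35,300/8500.0)×109 + (8500.0/2)×0.29×£102.30 = £3,737,727.42.
EOQ at £100.80 = 513.1 < 12000, so use break Q=12000: TC = 35,300×£100.80 + (35,300/12000.0)×109 + (12000.0/2)×0.29×£100.80 = £3,733,952.64.
Lowest total cost among the candidates is at Q = 505.1.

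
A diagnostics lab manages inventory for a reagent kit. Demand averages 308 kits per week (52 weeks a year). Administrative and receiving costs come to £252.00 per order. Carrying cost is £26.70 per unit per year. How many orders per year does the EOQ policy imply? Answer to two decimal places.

N ≈ 29.13 orders per year

Annual demand D = 308 × 52 = 16,016.
EOQ = √(2DS/H) = √(2 × 16,016 × 252 / 26.7) ≈ 549.84.
Orders per year = D / Q* = 16,016 / 549.84 ≈ 29.128.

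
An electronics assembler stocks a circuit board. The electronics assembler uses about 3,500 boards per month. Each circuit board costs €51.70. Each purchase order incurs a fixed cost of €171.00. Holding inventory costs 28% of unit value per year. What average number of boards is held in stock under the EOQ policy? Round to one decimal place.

Annual demand D = 3,500 × 12 = 42,000.
Holding cost H = 0.28 × €51.70 = €14.4760 per unit per year.
Q* = √(2DS/H) = √(2 × 42,000 × 171 / 14.476) ≈ 996.12.
Average inventory = Q*/2 ≈ 996.12 / 2 = 498.062.

Average inventory ≈ 498.1 boards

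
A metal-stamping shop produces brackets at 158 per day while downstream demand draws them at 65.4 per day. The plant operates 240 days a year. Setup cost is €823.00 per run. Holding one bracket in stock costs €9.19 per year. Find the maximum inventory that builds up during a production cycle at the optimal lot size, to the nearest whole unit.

Annual demand D = 65.4 × 240 = 15,696.
Production build-up factor (1 − d/p) = 1 − 65.4/158 = 0.5861.
Q* = √(2DS / (H(1 − d/p))) = √(2 × 15,696 × 823 / (9.19 × 0.5861)).
= √(25,835,616 / 5.386) ≈ 2190.154.
Maximum inventory = Q*(1 − d/p) = 2190.154 × 0.5861 ≈ 1283.597.

I_max ≈ 1,284 brackets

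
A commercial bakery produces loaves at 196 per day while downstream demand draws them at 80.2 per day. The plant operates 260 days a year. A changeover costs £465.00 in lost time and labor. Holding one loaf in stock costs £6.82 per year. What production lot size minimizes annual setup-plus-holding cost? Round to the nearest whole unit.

Annual demand D = 80.2 × 260 = 20,852.
Production build-up factor (1 − d/p) = 1 − 80.2/196 = 0.5908.
Q* = √(2DS / (H(1 − d/p))) = √(2 × 20,852 × 465 / (6.82 × 0.5908)).
= √(19,392,360 / 4.0294) ≈ 2193.799.

Q* ≈ 2,194 loaves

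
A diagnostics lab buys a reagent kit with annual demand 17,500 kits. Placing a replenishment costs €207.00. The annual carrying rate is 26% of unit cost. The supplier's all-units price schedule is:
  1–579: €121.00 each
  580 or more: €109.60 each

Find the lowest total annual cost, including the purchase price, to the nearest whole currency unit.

TC* ≈ €1,932,510

Holding cost per unit per year at price C is H = 0.26·C.
For each price level, check whether its EOQ is feasible; otherwise the best quantity at that price is the breakpoint.
EOQ at €121.00 = 479.9 (feasible in tier 1): TC = 17,500×€121.00 + (17,500/479.9)×207 + (479.9/2)×0.26×€121.00 = €2,132,597.27.
EOQ at €109.60 = 504.2 < 580, so use break Q=580: TC = 17,500×€109.60 + (17,500/580.0)×207 + (580.0/2)×0.26×€109.60 = €1,932,509.53.
Lowest total cost among the candidates is at Q = 580.0.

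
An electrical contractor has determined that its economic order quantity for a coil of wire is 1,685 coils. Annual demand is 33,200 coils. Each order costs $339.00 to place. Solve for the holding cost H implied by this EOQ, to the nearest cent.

H ≈ $7.93

Squaring Q* = √(2DS/H) gives Q*² = 2DS/H.
From Q* = √(2DS/H): H = 2DS / Q*² = 2 × 33,200 × 339 / 1,685² = 7.9281.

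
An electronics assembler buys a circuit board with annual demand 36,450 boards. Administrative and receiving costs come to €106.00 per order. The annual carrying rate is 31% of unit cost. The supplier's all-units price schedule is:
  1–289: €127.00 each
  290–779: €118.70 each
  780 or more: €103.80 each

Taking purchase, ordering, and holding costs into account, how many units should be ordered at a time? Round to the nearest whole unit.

Holding cost per unit per year at price C is H = 0.31·C.
Candidates are each tier's EOQ (if it falls in that tier) and each price-break quantity.
Tier 1 (€127.00): EOQ = 443.0 exceeds tier's upper bound 289, so this tier is dominated.
EOQ at €118.70 = 458.3 (feasible in tier 2): TC = 36,450×€118.70 + (36,450/458.3)×106 + (458.3/2)×0.31×€118.70 = €4,343,477.54.
EOQ at €103.80 = 490.0 < 780, so use break Q=780: TC = 36,450×€103.80 + (36,450/780.0)×106 + (780.0/2)×0.31×€103.80 = €3,801,012.88.
Lowest total cost is €3,801,012.88 at Q = 780.0.

Q* ≈ 780 boards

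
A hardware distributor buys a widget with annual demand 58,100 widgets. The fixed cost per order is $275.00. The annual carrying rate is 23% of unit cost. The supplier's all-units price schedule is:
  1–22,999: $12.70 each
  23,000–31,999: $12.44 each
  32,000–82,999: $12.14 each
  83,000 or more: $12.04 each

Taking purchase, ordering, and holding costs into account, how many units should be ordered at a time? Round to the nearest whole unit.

Q* ≈ 3,308 widgets

Holding cost per unit per year at price C is H = 0.23·C.
Evaluate total cost at each tier's feasible EOQ or, if the EOQ is below the tier, at the tier's minimum quantity.
EOQ at $12.70 = 3307.5 (feasible in tier 1): TC = 58,100×$12.70 + (58,100/3307.5)×275 + (3307.5/2)×0.23×$12.70 = $747,531.29.
EOQ at $12.44 = 3341.9 < 23000, so use break Q=23000: TC = 58,100×$12.44 + (58,100/23000.0)×275 + (23000.0/2)×0.23×$12.44 = $756,362.47.
EOQ at $12.14 = 3383.0 < 32000, so use break Q=32000: TC = 58,100×$12.14 + (58,100/32000.0)×275 + (32000.0/2)×0.23×$12.14 = $750,508.50.
EOQ at $12.04 = 3397.0 < 83000, so use break Q=83000: TC = 58,100×$12.04 + (58,100/83000.0)×275 + (83000.0/2)×0.23×$12.04 = $814,638.30.
Lowest total cost is $747,531.29 at Q = 3307.5.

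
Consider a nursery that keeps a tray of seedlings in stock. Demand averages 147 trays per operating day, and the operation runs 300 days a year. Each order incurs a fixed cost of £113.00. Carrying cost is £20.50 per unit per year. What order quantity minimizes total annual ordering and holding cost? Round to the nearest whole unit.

Annual demand D = 147 × 300 = 44,100.
EOQ = √(2DS / H) = √(2 × 44,100 × 113 / 20.5).
= √(9,966,600 / 20.5) = √486,175.6098 ≈ 697.263.

Q* ≈ 697 trays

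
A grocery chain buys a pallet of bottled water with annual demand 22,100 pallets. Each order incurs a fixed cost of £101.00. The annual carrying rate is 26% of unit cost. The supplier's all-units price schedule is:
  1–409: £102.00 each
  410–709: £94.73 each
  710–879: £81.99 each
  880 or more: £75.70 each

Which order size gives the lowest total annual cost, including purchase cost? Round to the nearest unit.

Holding cost per unit per year at price C is H = 0.26·C.
Evaluate total cost at each tier's feasible EOQ or, if the EOQ is below the tier, at the tier's minimum quantity.
Tier 1 (£102.00): EOQ = 410.3 exceeds tier's upper bound 409, so this tier is dominated.
EOQ at £94.73 = 425.7 (feasible in tier 2): TC = 22,100×£94.73 + (22,100/425.7)×101 + (425.7/2)×0.26×£94.73 = £2,104,018.82.
EOQ at £81.99 = 457.6 < 710, so use break Q=710: TC = 22,100×£81.99 + (22,100/710.0)×101 + (710.0/2)×0.26×£81.99 = £1,822,690.48.
EOQ at £75.70 = 476.3 < 880, so use break Q=880: TC = 22,100×£75.70 + (22,100/880.0)×101 + (880.0/2)×0.26×£75.70 = £1,684,166.56.
Lowest total cost is £1,684,166.56 at Q = 880.0.

Q* ≈ 880 pallets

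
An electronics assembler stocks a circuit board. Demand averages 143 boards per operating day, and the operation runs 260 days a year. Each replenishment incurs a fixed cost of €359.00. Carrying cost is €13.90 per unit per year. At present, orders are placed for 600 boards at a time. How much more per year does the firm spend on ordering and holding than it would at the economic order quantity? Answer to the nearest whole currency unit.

Extra cost ≈ €7,153 per year

Annual demand D = 143 × 260 = 37,180.
EOQ = √(2DS/H) = √(2 × 37,180 × 359 / 13.9) ≈ 1385.83.
Cost at Q* = (D/Q*)S + (Q*/2)H = √(2DSH) ≈ €19,263.02.
Cost at Q = 600: (37,180/600)×359 + (600/2)×13.9 = €22,246.03 + €4,170.00 = €26,416.03.
Excess = €26,416.03 − €19,263.02 = €7,153.02.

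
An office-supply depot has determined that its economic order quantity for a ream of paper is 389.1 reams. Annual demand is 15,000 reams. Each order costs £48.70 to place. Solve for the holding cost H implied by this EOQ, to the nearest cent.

Invert the EOQ relation Q*² = 2DS/H.
From Q* = √(2DS/H): H = 2DS / Q*² = 2 × 15,000 × 48.7 / 389.1² = 9.6500.

H ≈ £9.65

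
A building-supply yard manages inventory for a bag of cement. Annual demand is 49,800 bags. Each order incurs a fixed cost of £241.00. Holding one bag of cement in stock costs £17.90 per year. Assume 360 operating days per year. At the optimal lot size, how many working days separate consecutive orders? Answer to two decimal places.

T ≈ 8.37 days

The optimal lot size = √(2DS/H) = √(2 × 49,800 × 241 / 17.9) ≈ 1158.01.
Cycle time = Q*/D × 360 = 1158.01 / 49,800 × 360 ≈ 8.371 days.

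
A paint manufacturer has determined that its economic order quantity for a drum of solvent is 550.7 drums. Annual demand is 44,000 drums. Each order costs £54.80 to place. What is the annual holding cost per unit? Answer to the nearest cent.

H ≈ £15.90

Invert the EOQ relation Q*² = 2DS/H.
From Q* = √(2DS/H): H = 2DS / Q*² = 2 × 44,000 × 54.8 / 550.7² = 15.9013.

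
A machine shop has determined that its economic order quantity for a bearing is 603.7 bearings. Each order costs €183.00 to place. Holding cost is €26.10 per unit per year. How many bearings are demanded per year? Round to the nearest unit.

D ≈ 25,990 bearings per year

The basic EOQ model gives Q* = √(2DS/H); rearrange for the unknown.
From Q* = √(2DS/H): D = Q*²H / (2S) = 603.7² × 26.1 / (2 × 183) = 25989.730.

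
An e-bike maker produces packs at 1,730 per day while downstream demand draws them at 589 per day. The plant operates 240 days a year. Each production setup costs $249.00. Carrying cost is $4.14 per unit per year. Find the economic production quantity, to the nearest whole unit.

Q* ≈ 5,078 packs

Annual demand D = 589 × 240 = 141,360.
Production build-up factor (1 − d/p) = 1 − 589/1,730 = 0.6595.
Q* = √(2DS / (H(1 − d/p))) = √(2 × 141,360 × 249 / (4.14 × 0.6595)).
= √(70,397,280 / 2.7305) ≈ 5077.594.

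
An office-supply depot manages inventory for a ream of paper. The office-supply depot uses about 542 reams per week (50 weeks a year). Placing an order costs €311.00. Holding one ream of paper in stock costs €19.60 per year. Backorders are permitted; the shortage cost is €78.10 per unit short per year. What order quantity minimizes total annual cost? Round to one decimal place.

Annual demand D = 542 × 50 = 27,100.
With planned backorders, Q* = √(2DS/H) · √((H+B)/B).
√(2DS/H) = √(2 × 27,100 × 311 / 19.6) = 927.367.
√((H+B)/B) = √((19.6+78.1)/78.1) = 1.1185.
Q* ≈ 1037.226.

Q* ≈ 1,037.2 reams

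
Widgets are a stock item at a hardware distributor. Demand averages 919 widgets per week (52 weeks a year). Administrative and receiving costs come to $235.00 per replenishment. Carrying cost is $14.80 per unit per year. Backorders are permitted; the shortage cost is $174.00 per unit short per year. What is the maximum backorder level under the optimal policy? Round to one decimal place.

S* ≈ 100.6 widgets

Annual demand D = 919 × 52 = 47,788.
With planned backorders, Q* = √(2DS/H) · √((H+B)/B).
√(2DS/H) = √(2 × 47,788 × 235 / 14.8) = 1231.906.
√((H+B)/B) = √((14.8+174)/174) = 1.0417.
Q* ≈ 1283.228.
S* = Q* · H/(H+B) = 1283.228 × 14.8/188.8 ≈ 100.592.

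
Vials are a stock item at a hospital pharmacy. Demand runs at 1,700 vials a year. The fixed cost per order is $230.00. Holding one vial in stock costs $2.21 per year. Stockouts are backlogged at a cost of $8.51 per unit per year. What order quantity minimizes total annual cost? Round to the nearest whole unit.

Q* ≈ 668 vials

With planned backorders, Q* = √(2DS/H) · √((H+B)/B).
√(2DS/H) = √(2 × 1,700 × 230 / 2.21) = 594.850.
√((H+B)/B) = √((2.21+8.51)/8.51) = 1.1224.
Q* ≈ 667.636.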